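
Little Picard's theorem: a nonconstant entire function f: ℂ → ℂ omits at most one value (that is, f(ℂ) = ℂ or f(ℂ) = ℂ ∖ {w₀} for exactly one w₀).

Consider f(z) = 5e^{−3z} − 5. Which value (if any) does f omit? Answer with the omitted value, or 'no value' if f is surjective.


Little Picard bounds the complement of f(ℂ) to at most one point.
e^{−3z} is never zero on ℂ, so 5·e^{−3z} takes every value in ℂ ∖ {0}. Adding -5 shifts the range to ℂ ∖ {-5}. Thus f omits exactly the value -5.

Omitted value: -5.


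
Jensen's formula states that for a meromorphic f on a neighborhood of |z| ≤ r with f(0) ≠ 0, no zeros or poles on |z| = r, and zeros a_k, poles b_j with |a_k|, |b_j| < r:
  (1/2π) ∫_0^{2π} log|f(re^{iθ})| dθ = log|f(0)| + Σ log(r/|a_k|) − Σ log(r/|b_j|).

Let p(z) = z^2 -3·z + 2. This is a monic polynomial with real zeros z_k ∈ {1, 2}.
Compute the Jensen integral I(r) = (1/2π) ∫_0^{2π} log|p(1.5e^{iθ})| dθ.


Zeros: 1, 2; r = 1.5.
Inside |z| < r: 1. Outside (|z| ≥ r): 2.
p(0) = 2, so log|p(0)| = log(2) = 0.6931.
Apply Jensen: I(r) = log|p(0)| + Σ_k log(r/|z_k|), summed over zeros inside |z| < r.
  log(r/|z_k|) for z_k = 1: log(1.5/1) = 0.4055
  Outside zeros (2) contribute nothing to the Jensen sum.
Sum over inside zeros: 0.4055.
I(r) = log|p(0)| + (inside sum) = 0.6931 + 0.4055 = 1.0986.
Note: since some zeros are outside |z| ≤ r, the simplified n·log(r) form does NOT apply — only the inside zeros contribute.

I(r) ≈ 1.0986.


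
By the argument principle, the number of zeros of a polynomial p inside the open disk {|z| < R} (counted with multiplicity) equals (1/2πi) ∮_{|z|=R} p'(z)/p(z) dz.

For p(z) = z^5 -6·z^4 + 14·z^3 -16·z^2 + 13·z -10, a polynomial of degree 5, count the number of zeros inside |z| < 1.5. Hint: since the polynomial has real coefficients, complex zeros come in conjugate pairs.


The zeros of p are: (2 + 1i), (2 - 1i), (0 + 1i), (0 - 1i), 2.
Their magnitudes are: 2.236, 2.236, 1, 1, 2.
Zeros with |z| < R = 1.5: (0 + 1i), (0 - 1i).
Count = 2.
By the argument principle, (1/2πi) ∮_{|z|=R} p'(z)/p(z) dz equals exactly this count.

Number of zeros inside |z| < 1.5: 2.


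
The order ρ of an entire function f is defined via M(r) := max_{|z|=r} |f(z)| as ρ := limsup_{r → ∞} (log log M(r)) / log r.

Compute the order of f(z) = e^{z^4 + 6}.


|e^{z^4 + 6}| = e^{Re(1·z^4) + 6} ≤ e^{1|z|^4 + 6} = e^{1r^4 + 6} on |z| = r, so ρ ≤ 4. Choosing z on |z|=r so that 1·z^4 is real positive (always possible by picking arg z appropriately) gives |f(z)| = e^{1r^4 + 6}, matching the bound. The additive constant 6 does not affect log log M(r) ~ 4·log r. Hence ρ = 4.
Therefore ρ = 4.

Order ρ = 4.


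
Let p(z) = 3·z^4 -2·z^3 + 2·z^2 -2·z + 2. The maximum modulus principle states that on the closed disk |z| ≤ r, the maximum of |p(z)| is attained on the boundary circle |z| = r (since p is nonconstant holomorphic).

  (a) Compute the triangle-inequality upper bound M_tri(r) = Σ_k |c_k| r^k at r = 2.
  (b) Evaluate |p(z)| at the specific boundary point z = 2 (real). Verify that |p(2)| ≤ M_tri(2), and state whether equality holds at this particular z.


Coefficients: c_0 = 2, c_1 = -2, c_2 = 2, c_3 = -2, c_4 = 3. Radius r = 2.
Part (a). Triangle bound: M_tri(r) = Σ_k |c_k| r^k
  = |2|·2^0 + |-2|·2^1 + |2|·2^2 + |-2|·2^3 + |3|·2^4
  = 2 + 4 + 8 + 16 + 48 = 78.
This bounds M(r) := max_{|z|=r} |p(z)| from above; equality holds iff all terms c_k z^k can be made to align in phase at a single z on |z|=r.
Part (b). At z = 2 (real, on the circle |z| = r):
  p(2) = (2)·2^0 + (-2)·2^1 + (2)·2^2 + (-2)·2^3 + (3)·2^4 = 38.
  |p(2)| = 38.
Check: |p(2)| = 38 ≤ 78 = M_tri(2). ✓ Equality does not hold at z = 2 (the coefficients have mixed signs, so the terms do not all align in phase there).

M_tri(2) = 78; |p(2)| = 38; equality at z=2: no.


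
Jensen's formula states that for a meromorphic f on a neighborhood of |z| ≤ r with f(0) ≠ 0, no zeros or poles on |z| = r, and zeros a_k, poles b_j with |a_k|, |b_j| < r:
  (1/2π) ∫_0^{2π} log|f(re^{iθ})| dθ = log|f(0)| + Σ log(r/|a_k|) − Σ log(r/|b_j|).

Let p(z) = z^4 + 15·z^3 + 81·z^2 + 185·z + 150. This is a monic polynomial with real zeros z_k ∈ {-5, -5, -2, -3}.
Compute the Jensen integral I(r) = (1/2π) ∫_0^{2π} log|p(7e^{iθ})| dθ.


Zeros: -5, -5, -3, -2; r = 7.
Inside |z| < r: -5, -5, -3, -2. Outside (|z| ≥ r): ∅.
p(0) = 150, so log|p(0)| = log(150) = 5.0106.
Apply Jensen: I(r) = log|p(0)| + Σ_k log(r/|z_k|), summed over zeros inside |z| < r.
  log(r/|z_k|) for z_k = -5: log(7/5) = 0.3365
  log(r/|z_k|) for z_k = -5: log(7/5) = 0.3365
  log(r/|z_k|) for z_k = -2: log(7/2) = 1.2528
  log(r/|z_k|) for z_k = -3: log(7/3) = 0.8473
Sum over inside zeros: 2.7730.
I(r) = log|p(0)| + (inside sum) = 5.0106 + 2.7730 = 7.7836.
Closed form (all zeros inside, monic): I(r) = n·log(r) = 4·log(7) = 7.7836. ✓

I(r) ≈ 7.7836.


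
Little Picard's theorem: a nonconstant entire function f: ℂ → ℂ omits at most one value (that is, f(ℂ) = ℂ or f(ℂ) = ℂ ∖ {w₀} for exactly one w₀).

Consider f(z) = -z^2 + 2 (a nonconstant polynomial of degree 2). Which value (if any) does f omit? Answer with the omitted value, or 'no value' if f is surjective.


Little Picard bounds the complement of f(ℂ) to at most one point.
For every w ∈ ℂ, the equation p(z) − w = 0 is a nonconstant polynomial in z and hence has at least one root by the fundamental theorem of algebra. So p is surjective onto ℂ, omitting no value.

Omitted value: no value.


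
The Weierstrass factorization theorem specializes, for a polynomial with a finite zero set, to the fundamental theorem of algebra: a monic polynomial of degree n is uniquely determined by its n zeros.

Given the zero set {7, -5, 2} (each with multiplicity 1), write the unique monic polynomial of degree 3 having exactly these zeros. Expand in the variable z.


The polynomial is p(z) = ∏_{α ∈ S} (z − α), where S = {7, -5, 2}.
Expanding the product yields: p(z) = z^3 -4·z^2 -31·z + 70.
The resulting polynomial has degree 3 and real coefficients as required.

p(z) = z^3 -4·z^2 -31·z + 70.


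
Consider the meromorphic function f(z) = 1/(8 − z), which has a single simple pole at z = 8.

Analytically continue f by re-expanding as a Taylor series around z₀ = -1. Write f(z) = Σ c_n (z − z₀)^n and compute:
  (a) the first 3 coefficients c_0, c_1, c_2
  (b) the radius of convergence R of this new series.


Let w = z − z₀, so z = z₀ + w.
Then 8 − z = 8 − (z₀ + w) = (8 − z₀) − w = 9 − w.
f(z) = 1/(9 − w) = (1/(9)) · 1/(1 − w/(9)) = Σ_{n≥0} w^n / (9)^(n+1).
So c_n = 1/(9)^(n+1):
  c_0 = 1/(9)^1 = 1/9.
  c_1 = 1/(9)^2 = 1/81.
  c_2 = 1/(9)^3 = 1/729.
The series is valid for |w/d| < 1, i.e. |z − z₀| < |d|.
Radius of convergence: R = |8 − z₀| = |9| = 9 (distance from z₀ to the singularity z = 8).

c_0 = 1/9, c_1 = 1/81, c_2 = 1/729; R = 9.


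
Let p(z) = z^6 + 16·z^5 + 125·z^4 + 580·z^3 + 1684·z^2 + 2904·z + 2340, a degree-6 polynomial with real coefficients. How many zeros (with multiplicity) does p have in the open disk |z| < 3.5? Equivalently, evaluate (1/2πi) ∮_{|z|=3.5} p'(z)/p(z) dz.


The zeros of p are: (-3 + 1i), (-3 - 1i), (-2 + 3i), (-2 - 3i), (-3 + 3i), (-3 - 3i).
Their magnitudes are: 3.162, 3.162, 3.606, 3.606, 4.243, 4.243.
Zeros with |z| < R = 3.5: (-3 + 1i), (-3 - 1i).
Count = 2.
By the argument principle, (1/2πi) ∮_{|z|=R} p'(z)/p(z) dz equals exactly this count.

Number of zeros inside |z| < 3.5: 2.


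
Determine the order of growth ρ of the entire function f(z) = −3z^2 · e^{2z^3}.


M(r) = max_{|z|=r} |-3|·|z|^2·|e^{2z^3}| = 3·r^2 · e^{2r^3} (the factors attain their maxima compatibly on |z|=r). Then log M(r) = log 3 + 2·log r + 2r^3, dominated by the last term, so log log M(r) ~ 3·log r. The polynomial factor -3z^2 contributes only a log r term and does not affect the order. ρ = 3.
Therefore ρ = 3.

Order ρ = 3.


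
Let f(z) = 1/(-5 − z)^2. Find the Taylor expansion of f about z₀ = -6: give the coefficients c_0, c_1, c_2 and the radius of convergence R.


Let w = z − z₀, so z = z₀ + w.
Then -5 − z = -5 − (z₀ + w) = (-5 − z₀) − w = 1 − w.
f(z) = 1/(1 − w)^2 = (1/(1)^2) · (1 − w/(1))^{−2}.
By the binomial series (1−u)^{−2} = Σ_{n≥0} C(n+1, 1) u^n for |u|<1, with u = w/(1):
  c_n = C(n+1, 1) / (1)^(n+2).
  c_0 = 1/(1)^2 = 1.
  c_1 = 2/(1)^3 = 2.
  c_2 = 3/(1)^4 = 3.
The series is valid for |w/d| < 1, i.e. |z − z₀| < |d|.
Radius of convergence: R = |-5 − z₀| = |1| = 1 (distance from z₀ to the singularity z = -5).

c_0 = 1, c_1 = 2, c_2 = 3; R = 1.


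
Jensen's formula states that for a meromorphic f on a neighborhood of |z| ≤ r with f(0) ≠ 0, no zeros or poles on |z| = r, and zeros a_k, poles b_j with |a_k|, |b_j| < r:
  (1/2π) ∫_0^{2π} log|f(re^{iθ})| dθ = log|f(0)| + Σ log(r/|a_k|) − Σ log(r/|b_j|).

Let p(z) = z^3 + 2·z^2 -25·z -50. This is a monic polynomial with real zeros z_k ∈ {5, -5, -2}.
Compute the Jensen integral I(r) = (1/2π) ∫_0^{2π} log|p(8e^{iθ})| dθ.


Zeros: -5, -2, 5; r = 8.
Inside |z| < r: -5, -2, 5. Outside (|z| ≥ r): ∅.
p(0) = -50, so log|p(0)| = log(50) = 3.9120.
Apply Jensen: I(r) = log|p(0)| + Σ_k log(r/|z_k|), summed over zeros inside |z| < r.
  log(r/|z_k|) for z_k = 5: log(8/5) = 0.4700
  log(r/|z_k|) for z_k = -5: log(8/5) = 0.4700
  log(r/|z_k|) for z_k = -2: log(8/2) = 1.3863
Sum over inside zeros: 2.3263.
I(r) = log|p(0)| + (inside sum) = 3.9120 + 2.3263 = 6.2383.
Closed form (all zeros inside, monic): I(r) = n·log(r) = 3·log(8) = 6.2383. ✓

I(r) ≈ 6.2383.


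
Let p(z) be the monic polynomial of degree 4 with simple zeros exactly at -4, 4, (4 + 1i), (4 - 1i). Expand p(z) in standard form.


The polynomial is p(z) = ∏_{α ∈ S} (z − α), where S = {-4, 4, (4 + 1i), (4 - 1i)}.
Expanding the product yields: p(z) = z^4 -8·z^3 + z^2 + 128·z -272.
Note conjugate pairs combine to real quadratics: (z − (4+1i))(z − (4−1i)) = z² − 8z + 17.
The resulting polynomial has degree 4 and real coefficients as required.

p(z) = z^4 -8·z^3 + z^2 + 128·z -272.


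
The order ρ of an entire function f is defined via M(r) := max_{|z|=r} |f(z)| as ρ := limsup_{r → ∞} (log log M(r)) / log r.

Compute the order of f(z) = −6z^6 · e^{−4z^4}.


M(r) = max_{|z|=r} |-6|·|z|^6·|e^{−4z^4}| = 6·r^6 · e^{4r^4} (the factors attain their maxima compatibly on |z|=r). Then log M(r) = log 6 + 6·log r + 4r^4, dominated by the last term, so log log M(r) ~ 4·log r. The polynomial factor -6z^6 contributes only a log r term and does not affect the order. ρ = 4.
Therefore ρ = 4.

Order ρ = 4.


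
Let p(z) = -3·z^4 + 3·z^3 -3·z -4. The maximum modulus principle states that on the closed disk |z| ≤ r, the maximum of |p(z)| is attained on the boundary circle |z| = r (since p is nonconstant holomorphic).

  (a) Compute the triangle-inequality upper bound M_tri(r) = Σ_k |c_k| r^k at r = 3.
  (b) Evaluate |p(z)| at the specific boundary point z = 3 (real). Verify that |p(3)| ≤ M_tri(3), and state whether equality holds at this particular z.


Coefficients: c_0 = -4, c_1 = -3, c_2 = 0, c_3 = 3, c_4 = -3. Radius r = 3.
Part (a). Triangle bound: M_tri(r) = Σ_k |c_k| r^k
  = |-4|·3^0 + |-3|·3^1 + |0|·3^2 + |3|·3^3 + |-3|·3^4
  = 4 + 9 + 0 + 81 + 243 = 337.
This bounds M(r) := max_{|z|=r} |p(z)| from above; equality holds iff all terms c_k z^k can be made to align in phase at a single z on |z|=r.
Part (b). At z = 3 (real, on the circle |z| = r):
  p(3) = (-4)·3^0 + (-3)·3^1 + (0)·3^2 + (3)·3^3 + (-3)·3^4 = -175.
  |p(3)| = 175.
Check: |p(3)| = 175 ≤ 337 = M_tri(3). ✓ Equality does not hold at z = 3 (the coefficients have mixed signs, so the terms do not all align in phase there).

M_tri(3) = 337; |p(3)| = 175; equality at z=3: no.


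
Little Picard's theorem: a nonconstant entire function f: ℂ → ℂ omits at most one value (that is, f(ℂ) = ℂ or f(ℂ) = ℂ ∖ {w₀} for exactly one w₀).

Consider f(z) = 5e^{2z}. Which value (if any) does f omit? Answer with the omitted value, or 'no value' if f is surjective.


Little Picard bounds the complement of f(ℂ) to at most one point.
e^{2z} is never zero on ℂ, so 5·e^{2z} takes every value in ℂ ∖ {0}. Adding 0 shifts the range to ℂ ∖ {0}. Thus f omits exactly the value 0.

Omitted value: 0.


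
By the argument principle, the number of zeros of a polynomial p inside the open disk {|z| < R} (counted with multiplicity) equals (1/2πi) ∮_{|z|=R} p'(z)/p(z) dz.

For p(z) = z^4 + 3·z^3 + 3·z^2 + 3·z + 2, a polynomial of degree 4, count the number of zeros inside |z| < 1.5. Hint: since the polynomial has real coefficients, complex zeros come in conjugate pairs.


The zeros of p are: -2, (0 + 1i), (0 - 1i), -1.
Their magnitudes are: 2, 1, 1, 1.
Zeros with |z| < R = 1.5: (0 + 1i), (0 - 1i), -1.
Count = 3.
By the argument principle, (1/2πi) ∮_{|z|=R} p'(z)/p(z) dz equals exactly this count.

Number of zeros inside |z| < 1.5: 3.


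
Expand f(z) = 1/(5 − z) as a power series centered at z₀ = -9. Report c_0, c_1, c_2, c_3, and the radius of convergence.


Let w = z − z₀, so z = z₀ + w.
Then 5 − z = 5 − (z₀ + w) = (5 − z₀) − w = 14 − w.
f(z) = 1/(14 − w) = (1/(14)) · 1/(1 − w/(14)) = Σ_{n≥0} w^n / (14)^(n+1).
So c_n = 1/(14)^(n+1):
  c_0 = 1/(14)^1 = 1/14.
  c_1 = 1/(14)^2 = 1/196.
  c_2 = 1/(14)^3 = 1/2744.
  c_3 = 1/(14)^4 = 1/38416.
The series is valid for |w/d| < 1, i.e. |z − z₀| < |d|.
Radius of convergence: R = |5 − z₀| = |14| = 14 (distance from z₀ to the singularity z = 5).

c_0 = 1/14, c_1 = 1/196, c_2 = 1/2744, c_3 = 1/38416; R = 14.


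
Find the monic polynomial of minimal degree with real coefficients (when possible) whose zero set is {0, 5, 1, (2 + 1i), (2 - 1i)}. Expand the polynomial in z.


The polynomial is p(z) = ∏_{α ∈ S} (z − α), where S = {0, 5, 1, (2 + 1i), (2 - 1i)}.
Expanding the product yields: p(z) = z^5 -10·z^4 + 34·z^3 -50·z^2 + 25·z.
Note conjugate pairs combine to real quadratics: (z − (2+1i))(z − (2−1i)) = z² − 4z + 5.
The resulting polynomial has degree 5 and real coefficients as required.

p(z) = z^5 -10·z^4 + 34·z^3 -50·z^2 + 25·z.


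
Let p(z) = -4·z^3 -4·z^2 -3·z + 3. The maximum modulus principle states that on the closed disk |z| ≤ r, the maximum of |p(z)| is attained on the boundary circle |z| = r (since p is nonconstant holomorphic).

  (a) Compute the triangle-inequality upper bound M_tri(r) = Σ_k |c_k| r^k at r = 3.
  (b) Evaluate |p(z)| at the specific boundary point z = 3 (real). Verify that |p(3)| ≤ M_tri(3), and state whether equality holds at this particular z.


Coefficients: c_0 = 3, c_1 = -3, c_2 = -4, c_3 = -4. Radius r = 3.
Part (a). Triangle bound: M_tri(r) = Σ_k |c_k| r^k
  = |3|·3^0 + |-3|·3^1 + |-4|·3^2 + |-4|·3^3
  = 3 + 9 + 36 + 108 = 156.
This bounds M(r) := max_{|z|=r} |p(z)| from above; equality holds iff all terms c_k z^k can be made to align in phase at a single z on |z|=r.
Part (b). At z = 3 (real, on the circle |z| = r):
  p(3) = (3)·3^0 + (-3)·3^1 + (-4)·3^2 + (-4)·3^3 = -150.
  |p(3)| = 150.
Check: |p(3)| = 150 ≤ 156 = M_tri(3). ✓ Equality does not hold at z = 3 (the coefficients have mixed signs, so the terms do not all align in phase there).

M_tri(3) = 156; |p(3)| = 150; equality at z=3: no.


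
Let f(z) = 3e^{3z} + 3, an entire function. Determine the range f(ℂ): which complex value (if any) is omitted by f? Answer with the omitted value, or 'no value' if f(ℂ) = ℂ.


Little Picard bounds the complement of f(ℂ) to at most one point.
e^{3z} is never zero on ℂ, so 3·e^{3z} takes every value in ℂ ∖ {0}. Adding 3 shifts the range to ℂ ∖ {3}. Thus f omits exactly the value 3.

Omitted value: 3.


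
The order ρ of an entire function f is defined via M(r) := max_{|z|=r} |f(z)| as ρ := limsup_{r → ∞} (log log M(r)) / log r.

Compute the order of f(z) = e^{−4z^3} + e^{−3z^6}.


Each summand is entire of order 3 and 6 respectively (as in the single-exponential case). The order of a sum is at most the max of the orders, so ρ ≤ 6. For the lower bound: on |z|=r choose arg z so that -3z^6 is real positive; then |e^{-3z^6}| = e^{3r^6} while |e^{-4z^3}| ≤ e^{4r^3} = o(e^{3r^6}). So |f| ≥ e^{3r^6}(1 − o(1)) and ρ ≥ 6. Hence ρ = max(3, 6) = 6.
Therefore ρ = 6.

Order ρ = 6.


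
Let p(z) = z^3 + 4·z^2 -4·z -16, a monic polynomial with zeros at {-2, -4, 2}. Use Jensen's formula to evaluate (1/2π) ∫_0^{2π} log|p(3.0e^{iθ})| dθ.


Zeros: -4, -2, 2; r = 3.0.
Inside |z| < r: -2, 2. Outside (|z| ≥ r): -4.
p(0) = -16, so log|p(0)| = log(16) = 2.7726.
Apply Jensen: I(r) = log|p(0)| + Σ_k log(r/|z_k|), summed over zeros inside |z| < r.
  log(r/|z_k|) for z_k = -2: log(3.0/2) = 0.4055
  log(r/|z_k|) for z_k = 2: log(3.0/2) = 0.4055
  Outside zeros (-4) contribute nothing to the Jensen sum.
Sum over inside zeros: 0.8109.
I(r) = log|p(0)| + (inside sum) = 2.7726 + 0.8109 = 3.5835.
Note: since some zeros are outside |z| ≤ r, the simplified n·log(r) form does NOT apply — only the inside zeros contribute.

I(r) ≈ 3.5835.


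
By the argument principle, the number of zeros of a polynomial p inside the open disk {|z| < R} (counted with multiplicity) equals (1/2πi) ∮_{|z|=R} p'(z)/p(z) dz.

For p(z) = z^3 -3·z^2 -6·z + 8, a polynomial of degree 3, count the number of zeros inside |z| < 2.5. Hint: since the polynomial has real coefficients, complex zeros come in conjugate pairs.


The zeros of p are: 1, -2, 4.
Their magnitudes are: 1, 2, 4.
Zeros with |z| < R = 2.5: 1, -2.
Count = 2.
By the argument principle, (1/2πi) ∮_{|z|=R} p'(z)/p(z) dz equals exactly this count.

Number of zeros inside |z| < 2.5: 2.


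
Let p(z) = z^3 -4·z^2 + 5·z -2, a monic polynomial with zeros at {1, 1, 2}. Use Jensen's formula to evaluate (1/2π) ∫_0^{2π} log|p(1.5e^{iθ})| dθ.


Zeros: 1, 1, 2; r = 1.5.
Inside |z| < r: 1, 1. Outside (|z| ≥ r): 2.
p(0) = -2, so log|p(0)| = log(2) = 0.6931.
Apply Jensen: I(r) = log|p(0)| + Σ_k log(r/|z_k|), summed over zeros inside |z| < r.
  log(r/|z_k|) for z_k = 1: log(1.5/1) = 0.4055
  log(r/|z_k|) for z_k = 1: log(1.5/1) = 0.4055
  Outside zeros (2) contribute nothing to the Jensen sum.
Sum over inside zeros: 0.8109.
I(r) = log|p(0)| + (inside sum) = 0.6931 + 0.8109 = 1.5041.
Note: since some zeros are outside |z| ≤ r, the simplified n·log(r) form does NOT apply — only the inside zeros contribute.

I(r) ≈ 1.5041.


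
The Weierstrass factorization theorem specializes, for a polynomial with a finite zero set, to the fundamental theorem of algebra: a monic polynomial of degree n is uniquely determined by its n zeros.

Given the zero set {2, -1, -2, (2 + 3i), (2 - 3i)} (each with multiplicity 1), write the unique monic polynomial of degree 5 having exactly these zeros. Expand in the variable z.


The polynomial is p(z) = ∏_{α ∈ S} (z − α), where S = {2, -1, -2, (2 + 3i), (2 - 3i)}.
Expanding the product yields: p(z) = z^5 -3·z^4 + 5·z^3 + 25·z^2 -36·z -52.
Note conjugate pairs combine to real quadratics: (z − (2+3i))(z − (2−3i)) = z² − 4z + 13.
The resulting polynomial has degree 5 and real coefficients as required.

p(z) = z^5 -3·z^4 + 5·z^3 + 25·z^2 -36·z -52.


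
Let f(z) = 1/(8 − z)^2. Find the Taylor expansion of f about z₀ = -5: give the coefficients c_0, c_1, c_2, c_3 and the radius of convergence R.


Let w = z − z₀, so z = z₀ + w.
Then 8 − z = 8 − (z₀ + w) = (8 − z₀) − w = 13 − w.
f(z) = 1/(13 − w)^2 = (1/(13)^2) · (1 − w/(13))^{−2}.
By the binomial series (1−u)^{−2} = Σ_{n≥0} C(n+1, 1) u^n for |u|<1, with u = w/(13):
  c_n = C(n+1, 1) / (13)^(n+2).
  c_0 = 1/(13)^2 = 1/169.
  c_1 = 2/(13)^3 = 2/2197.
  c_2 = 3/(13)^4 = 3/28561.
  c_3 = 4/(13)^5 = 4/371293.
The series is valid for |w/d| < 1, i.e. |z − z₀| < |d|.
Radius of convergence: R = |8 − z₀| = |13| = 13 (distance from z₀ to the singularity z = 8).

c_0 = 1/169, c_1 = 2/2197, c_2 = 3/28561, c_3 = 4/371293; R = 13.


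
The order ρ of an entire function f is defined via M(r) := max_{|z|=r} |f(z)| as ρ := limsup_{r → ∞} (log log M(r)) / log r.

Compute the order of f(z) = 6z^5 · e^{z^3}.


M(r) = max_{|z|=r} |6|·|z|^5·|e^{z^3}| = 6·r^5 · e^{1r^3} (the factors attain their maxima compatibly on |z|=r). Then log M(r) = log 6 + 5·log r + 1r^3, dominated by the last term, so log log M(r) ~ 3·log r. The polynomial factor 6z^5 contributes only a log r term and does not affect the order. ρ = 3.
Therefore ρ = 3.

Order ρ = 3.


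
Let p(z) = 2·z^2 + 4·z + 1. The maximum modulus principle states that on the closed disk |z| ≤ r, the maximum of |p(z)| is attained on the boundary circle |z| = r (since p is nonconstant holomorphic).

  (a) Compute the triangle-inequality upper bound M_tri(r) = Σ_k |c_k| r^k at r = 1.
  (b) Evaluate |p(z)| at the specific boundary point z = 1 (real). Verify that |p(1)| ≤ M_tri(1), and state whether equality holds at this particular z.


Coefficients: c_0 = 1, c_1 = 4, c_2 = 2. Radius r = 1.
Part (a). Triangle bound: M_tri(r) = Σ_k |c_k| r^k
  = |1|·1^0 + |4|·1^1 + |2|·1^2
  = 1 + 4 + 2 = 7.
This bounds M(r) := max_{|z|=r} |p(z)| from above; equality holds iff all terms c_k z^k can be made to align in phase at a single z on |z|=r.
Part (b). At z = 1 (real, on the circle |z| = r):
  p(1) = (1)·1^0 + (4)·1^1 + (2)·1^2 = 7.
  |p(1)| = 7.
Since all nonzero coefficients share the same sign, |p(1)| = 7 = M_tri(1); the triangle bound is attained at z = 1, so in fact M(r) = 7.

M_tri(1) = 7; |p(1)| = 7; equality at z=1: yes.


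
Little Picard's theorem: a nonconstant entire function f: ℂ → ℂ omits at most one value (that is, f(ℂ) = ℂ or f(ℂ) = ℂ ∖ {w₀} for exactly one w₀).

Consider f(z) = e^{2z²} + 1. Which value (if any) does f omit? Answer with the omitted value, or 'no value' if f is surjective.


Little Picard bounds the complement of f(ℂ) to at most one point.
The exponent g(z) = 2z² is a nonconstant polynomial, hence surjective onto ℂ. So e^{g(z)} takes every value in {e^w : w ∈ ℂ} = ℂ ∖ {0}. Adding 1 shifts the range to ℂ ∖ {1}. f omits exactly 1.

Omitted value: 1.


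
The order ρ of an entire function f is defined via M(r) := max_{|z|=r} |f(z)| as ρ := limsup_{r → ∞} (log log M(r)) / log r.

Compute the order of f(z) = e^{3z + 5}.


|e^{3z + 5}| = e^{Re(3·z) + 5} ≤ e^{3|z|^1 + 5} = e^{3r^1 + 5} on |z| = r, so ρ ≤ 1. Choosing z on |z|=r so that 3·z is real positive (always possible by picking arg z appropriately) gives |f(z)| = e^{3r^1 + 5}, matching the bound. The additive constant 5 does not affect log log M(r) ~ 1·log r. Hence ρ = 1.
Therefore ρ = 1.

Order ρ = 1.


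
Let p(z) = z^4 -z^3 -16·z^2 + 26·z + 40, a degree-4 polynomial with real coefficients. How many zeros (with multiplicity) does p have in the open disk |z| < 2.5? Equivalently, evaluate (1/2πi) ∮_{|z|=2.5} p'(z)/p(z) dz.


The zeros of p are: -4, (3 + 1i), (3 - 1i), -1.
Their magnitudes are: 4, 3.162, 3.162, 1.
Zeros with |z| < R = 2.5: -1.
Count = 1.
By the argument principle, (1/2πi) ∮_{|z|=R} p'(z)/p(z) dz equals exactly this count.

Number of zeros inside |z| < 2.5: 1.


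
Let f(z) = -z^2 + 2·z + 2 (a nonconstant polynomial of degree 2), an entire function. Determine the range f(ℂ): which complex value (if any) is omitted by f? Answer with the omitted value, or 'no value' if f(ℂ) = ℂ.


Little Picard bounds the complement of f(ℂ) to at most one point.
For every w ∈ ℂ, the equation p(z) − w = 0 is a nonconstant polynomial in z and hence has at least one root by the fundamental theorem of algebra. So p is surjective onto ℂ, omitting no value.

Omitted value: no value.


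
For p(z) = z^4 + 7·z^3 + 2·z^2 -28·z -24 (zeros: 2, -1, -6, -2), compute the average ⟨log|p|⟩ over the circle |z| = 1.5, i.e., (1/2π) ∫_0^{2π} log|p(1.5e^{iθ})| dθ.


Zeros: -6, -2, -1, 2; r = 1.5.
Inside |z| < r: -1. Outside (|z| ≥ r): -6, -2, 2.
p(0) = -24, so log|p(0)| = log(24) = 3.1781.
Apply Jensen: I(r) = log|p(0)| + Σ_k log(r/|z_k|), summed over zeros inside |z| < r.
  log(r/|z_k|) for z_k = -1: log(1.5/1) = 0.4055
  Outside zeros (-6, -2, 2) contribute nothing to the Jensen sum.
Sum over inside zeros: 0.4055.
I(r) = log|p(0)| + (inside sum) = 3.1781 + 0.4055 = 3.5835.
Note: since some zeros are outside |z| ≤ r, the simplified n·log(r) form does NOT apply — only the inside zeros contribute.

I(r) ≈ 3.5835.


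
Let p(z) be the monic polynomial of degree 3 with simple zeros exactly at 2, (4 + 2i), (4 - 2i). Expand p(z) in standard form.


The polynomial is p(z) = ∏_{α ∈ S} (z − α), where S = {2, (4 + 2i), (4 - 2i)}.
Expanding the product yields: p(z) = z^3 -10·z^2 + 36·z -40.
Note conjugate pairs combine to real quadratics: (z − (4+2i))(z − (4−2i)) = z² − 8z + 20.
The resulting polynomial has degree 3 and real coefficients as required.

p(z) = z^3 -10·z^2 + 36·z -40.


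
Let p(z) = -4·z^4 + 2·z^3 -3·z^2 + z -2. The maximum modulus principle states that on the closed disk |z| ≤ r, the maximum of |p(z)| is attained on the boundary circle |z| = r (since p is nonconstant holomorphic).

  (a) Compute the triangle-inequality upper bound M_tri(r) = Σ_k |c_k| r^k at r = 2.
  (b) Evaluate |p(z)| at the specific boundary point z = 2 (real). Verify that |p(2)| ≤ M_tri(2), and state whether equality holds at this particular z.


Coefficients: c_0 = -2, c_1 = 1, c_2 = -3, c_3 = 2, c_4 = -4. Radius r = 2.
Part (a). Triangle bound: M_tri(r) = Σ_k |c_k| r^k
  = |-2|·2^0 + |1|·2^1 + |-3|·2^2 + |2|·2^3 + |-4|·2^4
  = 2 + 2 + 12 + 16 + 64 = 96.
This bounds M(r) := max_{|z|=r} |p(z)| from above; equality holds iff all terms c_k z^k can be made to align in phase at a single z on |z|=r.
Part (b). At z = 2 (real, on the circle |z| = r):
  p(2) = (-2)·2^0 + (1)·2^1 + (-3)·2^2 + (2)·2^3 + (-4)·2^4 = -60.
  |p(2)| = 60.
Check: |p(2)| = 60 ≤ 96 = M_tri(2). ✓ Equality does not hold at z = 2 (the coefficients have mixed signs, so the terms do not all align in phase there).

M_tri(2) = 96; |p(2)| = 60; equality at z=2: no.


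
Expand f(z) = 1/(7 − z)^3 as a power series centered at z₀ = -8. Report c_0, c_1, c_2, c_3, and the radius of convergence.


Let w = z − z₀, so z = z₀ + w.
Then 7 − z = 7 − (z₀ + w) = (7 − z₀) − w = 15 − w.
f(z) = 1/(15 − w)^3 = (1/(15)^3) · (1 − w/(15))^{−3}.
By the binomial series (1−u)^{−3} = Σ_{n≥0} C(n+2, 2) u^n for |u|<1, with u = w/(15):
  c_n = C(n+2, 2) / (15)^(n+3).
  c_0 = 1/(15)^3 = 1/3375.
  c_1 = 3/(15)^4 = 1/16875.
  c_2 = 6/(15)^5 = 2/253125.
  c_3 = 10/(15)^6 = 2/2278125.
The series is valid for |w/d| < 1, i.e. |z − z₀| < |d|.
Radius of convergence: R = |7 − z₀| = |15| = 15 (distance from z₀ to the singularity z = 7).

c_0 = 1/3375, c_1 = 1/16875, c_2 = 2/253125, c_3 = 2/2278125; R = 15.


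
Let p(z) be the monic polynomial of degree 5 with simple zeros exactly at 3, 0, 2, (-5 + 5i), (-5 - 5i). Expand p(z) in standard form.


The polynomial is p(z) = ∏_{α ∈ S} (z − α), where S = {3, 0, 2, (-5 + 5i), (-5 - 5i)}.
Expanding the product yields: p(z) = z^5 + 5·z^4 + 6·z^3 -190·z^2 + 300·z.
Note conjugate pairs combine to real quadratics: (z − (-5+5i))(z − (-5−5i)) = z² + 10z + 50.
The resulting polynomial has degree 5 and real coefficients as required.

p(z) = z^5 + 5·z^4 + 6·z^3 -190·z^2 + 300·z.


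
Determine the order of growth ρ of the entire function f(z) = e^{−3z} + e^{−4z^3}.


Each summand is entire of order 1 and 3 respectively (as in the single-exponential case). The order of a sum is at most the max of the orders, so ρ ≤ 3. For the lower bound: on |z|=r choose arg z so that -4z^3 is real positive; then |e^{-4z^3}| = e^{4r^3} while |e^{-3z}| ≤ e^{3r^1} = o(e^{4r^3}). So |f| ≥ e^{4r^3}(1 − o(1)) and ρ ≥ 3. Hence ρ = max(1, 3) = 3.
Therefore ρ = 3.

Order ρ = 3.


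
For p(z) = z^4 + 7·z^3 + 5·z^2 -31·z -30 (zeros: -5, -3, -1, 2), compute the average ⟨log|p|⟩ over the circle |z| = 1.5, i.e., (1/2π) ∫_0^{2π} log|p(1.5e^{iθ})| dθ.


Zeros: -5, -3, -1, 2; r = 1.5.
Inside |z| < r: -1. Outside (|z| ≥ r): -5, -3, 2.
p(0) = -30, so log|p(0)| = log(30) = 3.4012.
Apply Jensen: I(r) = log|p(0)| + Σ_k log(r/|z_k|), summed over zeros inside |z| < r.
  log(r/|z_k|) for z_k = -1: log(1.5/1) = 0.4055
  Outside zeros (-5, -3, 2) contribute nothing to the Jensen sum.
Sum over inside zeros: 0.4055.
I(r) = log|p(0)| + (inside sum) = 3.4012 + 0.4055 = 3.8067.
Note: since some zeros are outside |z| ≤ r, the simplified n·log(r) form does NOT apply — only the inside zeros contribute.

I(r) ≈ 3.8067.


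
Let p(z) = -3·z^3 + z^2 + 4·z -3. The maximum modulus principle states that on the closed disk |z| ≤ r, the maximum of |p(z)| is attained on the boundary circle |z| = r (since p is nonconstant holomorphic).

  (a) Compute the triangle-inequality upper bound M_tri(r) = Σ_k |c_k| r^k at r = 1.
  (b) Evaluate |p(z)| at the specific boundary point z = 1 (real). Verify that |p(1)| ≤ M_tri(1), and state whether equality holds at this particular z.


Coefficients: c_0 = -3, c_1 = 4, c_2 = 1, c_3 = -3. Radius r = 1.
Part (a). Triangle bound: M_tri(r) = Σ_k |c_k| r^k
  = |-3|·1^0 + |4|·1^1 + |1|·1^2 + |-3|·1^3
  = 3 + 4 + 1 + 3 = 11.
This bounds M(r) := max_{|z|=r} |p(z)| from above; equality holds iff all terms c_k z^k can be made to align in phase at a single z on |z|=r.
Part (b). At z = 1 (real, on the circle |z| = r):
  p(1) = (-3)·1^0 + (4)·1^1 + (1)·1^2 + (-3)·1^3 = -1.
  |p(1)| = 1.
Check: |p(1)| = 1 ≤ 11 = M_tri(1). ✓ Equality does not hold at z = 1 (the coefficients have mixed signs, so the terms do not all align in phase there).

M_tri(1) = 11; |p(1)| = 1; equality at z=1: no.


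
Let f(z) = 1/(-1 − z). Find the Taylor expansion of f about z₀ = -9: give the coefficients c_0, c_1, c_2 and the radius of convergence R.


Let w = z − z₀, so z = z₀ + w.
Then -1 − z = -1 − (z₀ + w) = (-1 − z₀) − w = 8 − w.
f(z) = 1/(8 − w) = (1/(8)) · 1/(1 − w/(8)) = Σ_{n≥0} w^n / (8)^(n+1).
So c_n = 1/(8)^(n+1):
  c_0 = 1/(8)^1 = 1/8.
  c_1 = 1/(8)^2 = 1/64.
  c_2 = 1/(8)^3 = 1/512.
The series is valid for |w/d| < 1, i.e. |z − z₀| < |d|.
Radius of convergence: R = |-1 − z₀| = |8| = 8 (distance from z₀ to the singularity z = -1).

c_0 = 1/8, c_1 = 1/64, c_2 = 1/512; R = 8.


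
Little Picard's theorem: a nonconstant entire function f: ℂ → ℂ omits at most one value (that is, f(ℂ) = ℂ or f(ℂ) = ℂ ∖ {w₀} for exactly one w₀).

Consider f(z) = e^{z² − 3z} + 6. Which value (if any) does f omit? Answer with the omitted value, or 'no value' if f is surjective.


Little Picard bounds the complement of f(ℂ) to at most one point.
The exponent g(z) = z² − 3z is a nonconstant polynomial, hence surjective onto ℂ. So e^{g(z)} takes every value in {e^w : w ∈ ℂ} = ℂ ∖ {0}. Adding 6 shifts the range to ℂ ∖ {6}. f omits exactly 6.

Omitted value: 6.


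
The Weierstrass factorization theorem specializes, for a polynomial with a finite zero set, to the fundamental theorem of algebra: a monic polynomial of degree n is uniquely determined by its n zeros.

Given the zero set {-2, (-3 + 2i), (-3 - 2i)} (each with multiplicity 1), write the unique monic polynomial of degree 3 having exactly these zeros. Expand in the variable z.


The polynomial is p(z) = ∏_{α ∈ S} (z − α), where S = {-2, (-3 + 2i), (-3 - 2i)}.
Expanding the product yields: p(z) = z^3 + 8·z^2 + 25·z + 26.
Note conjugate pairs combine to real quadratics: (z − (-3+2i))(z − (-3−2i)) = z² + 6z + 13.
The resulting polynomial has degree 3 and real coefficients as required.

p(z) = z^3 + 8·z^2 + 25·z + 26.


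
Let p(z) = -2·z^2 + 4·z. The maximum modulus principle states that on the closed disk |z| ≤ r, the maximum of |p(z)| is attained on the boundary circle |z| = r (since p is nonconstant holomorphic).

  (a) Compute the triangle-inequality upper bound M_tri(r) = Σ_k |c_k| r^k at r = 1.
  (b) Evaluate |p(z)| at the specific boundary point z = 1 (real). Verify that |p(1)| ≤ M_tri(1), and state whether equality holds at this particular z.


Coefficients: c_0 = 0, c_1 = 4, c_2 = -2. Radius r = 1.
Part (a). Triangle bound: M_tri(r) = Σ_k |c_k| r^k
  = |0|·1^0 + |4|·1^1 + |-2|·1^2
  = 0 + 4 + 2 = 6.
This bounds M(r) := max_{|z|=r} |p(z)| from above; equality holds iff all terms c_k z^k can be made to align in phase at a single z on |z|=r.
Part (b). At z = 1 (real, on the circle |z| = r):
  p(1) = (0)·1^0 + (4)·1^1 + (-2)·1^2 = 2.
  |p(1)| = 2.
Check: |p(1)| = 2 ≤ 6 = M_tri(1). ✓ Equality does not hold at z = 1 (the coefficients have mixed signs, so the terms do not all align in phase there).

M_tri(1) = 6; |p(1)| = 2; equality at z=1: no.


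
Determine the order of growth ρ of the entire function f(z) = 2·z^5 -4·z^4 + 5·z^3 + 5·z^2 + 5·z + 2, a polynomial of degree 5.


|f(z)| ≤ Σ|c_k|·r^k = O(r^5) as r → ∞. Polynomial growth is O(e^{r^ε}) for every ε > 0 (since r^5/e^{r^ε} → 0), so ρ ≤ ε for all ε > 0, i.e. ρ = 0. Every nonconstant polynomial has order 0.
Therefore ρ = 0.

Order ρ = 0.


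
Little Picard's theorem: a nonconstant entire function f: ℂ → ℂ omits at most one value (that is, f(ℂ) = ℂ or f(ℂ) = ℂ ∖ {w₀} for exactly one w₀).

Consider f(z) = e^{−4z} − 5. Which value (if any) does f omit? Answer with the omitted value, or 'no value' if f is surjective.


Little Picard bounds the complement of f(ℂ) to at most one point.
e^{−4z} is never zero on ℂ, so 1·e^{−4z} takes every value in ℂ ∖ {0}. Adding -5 shifts the range to ℂ ∖ {-5}. Thus f omits exactly the value -5.

Omitted value: -5.


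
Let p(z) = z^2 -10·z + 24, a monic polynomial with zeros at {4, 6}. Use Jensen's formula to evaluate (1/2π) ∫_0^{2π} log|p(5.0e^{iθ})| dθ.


Zeros: 4, 6; r = 5.0.
Inside |z| < r: 4. Outside (|z| ≥ r): 6.
p(0) = 24, so log|p(0)| = log(24) = 3.1781.
Apply Jensen: I(r) = log|p(0)| + Σ_k log(r/|z_k|), summed over zeros inside |z| < r.
  log(r/|z_k|) for z_k = 4: log(5.0/4) = 0.2231
  Outside zeros (6) contribute nothing to the Jensen sum.
Sum over inside zeros: 0.2231.
I(r) = log|p(0)| + (inside sum) = 3.1781 + 0.2231 = 3.4012.
Note: since some zeros are outside |z| ≤ r, the simplified n·log(r) form does NOT apply — only the inside zeros contribute.

I(r) ≈ 3.4012.


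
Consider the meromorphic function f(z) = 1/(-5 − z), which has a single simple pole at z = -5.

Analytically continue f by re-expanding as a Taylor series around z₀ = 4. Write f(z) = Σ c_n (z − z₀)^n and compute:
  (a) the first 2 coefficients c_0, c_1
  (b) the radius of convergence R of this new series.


Let w = z − z₀, so z = z₀ + w.
Then -5 − z = -5 − (z₀ + w) = (-5 − z₀) − w = -9 − w.
f(z) = 1/(-9 − w) = (1/(-9)) · 1/(1 − w/(-9)) = Σ_{n≥0} w^n / (-9)^(n+1).
So c_n = 1/(-9)^(n+1):
  c_0 = 1/(-9)^1 = -1/9.
  c_1 = 1/(-9)^2 = 1/81.
The series is valid for |w/d| < 1, i.e. |z − z₀| < |d|.
Radius of convergence: R = |-5 − z₀| = |-9| = 9 (distance from z₀ to the singularity z = -5).

c_0 = -1/9, c_1 = 1/81; R = 9.


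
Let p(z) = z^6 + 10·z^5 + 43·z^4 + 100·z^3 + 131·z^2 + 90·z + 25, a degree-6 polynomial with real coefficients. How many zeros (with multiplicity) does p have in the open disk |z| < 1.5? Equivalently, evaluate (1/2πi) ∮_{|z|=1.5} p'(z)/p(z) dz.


The zeros of p are: (-2 + 1i), (-2 - 1i), -1, (-2 + 1i), (-2 - 1i), -1.
Their magnitudes are: 2.236, 2.236, 1, 2.236, 2.236, 1.
Zeros with |z| < R = 1.5: -1, -1.
Count = 2.
By the argument principle, (1/2πi) ∮_{|z|=R} p'(z)/p(z) dz equals exactly this count.

Number of zeros inside |z| < 1.5: 2.


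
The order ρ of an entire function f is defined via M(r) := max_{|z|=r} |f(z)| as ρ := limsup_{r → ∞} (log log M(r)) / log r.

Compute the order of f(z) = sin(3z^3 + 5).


Write sin(w) = (e^{iw} ± e^{−iw})/(2 or 2i), so |sin(w)| ≤ e^{|w|}. With w = 3z^3 + 5, |w| ≤ 3r^3 + 5 on |z|=r, giving M(r) ≤ e^{3r^3 + 5} and ρ ≤ 3. For the lower bound, choose z on |z|=r with 3z^3 purely imaginary of modulus 3r^3; then |sin(3z^3 + 5)| grows like e^{3r^3}/2, so ρ ≥ 3. Hence ρ = 3.
Therefore ρ = 3.

Order ρ = 3.


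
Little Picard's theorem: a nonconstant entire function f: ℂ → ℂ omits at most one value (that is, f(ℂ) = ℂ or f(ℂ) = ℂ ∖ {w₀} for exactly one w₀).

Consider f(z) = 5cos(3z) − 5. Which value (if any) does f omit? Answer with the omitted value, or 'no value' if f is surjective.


Little Picard bounds the complement of f(ℂ) to at most one point.
cos is entire and surjective onto ℂ: for every w ∈ ℂ, cos(ζ) = w has a solution ζ ∈ ℂ (e.g., via the complex inverse arccos). With ζ = 3z this gives z = ζ/(3). Then 5·cos(3z) takes every value in 5·ℂ = ℂ, and adding -5 is a bijection of ℂ. So f is surjective and omits no value. (Note: only on the real line is cos bounded by [−1, 1].)

Omitted value: no value.


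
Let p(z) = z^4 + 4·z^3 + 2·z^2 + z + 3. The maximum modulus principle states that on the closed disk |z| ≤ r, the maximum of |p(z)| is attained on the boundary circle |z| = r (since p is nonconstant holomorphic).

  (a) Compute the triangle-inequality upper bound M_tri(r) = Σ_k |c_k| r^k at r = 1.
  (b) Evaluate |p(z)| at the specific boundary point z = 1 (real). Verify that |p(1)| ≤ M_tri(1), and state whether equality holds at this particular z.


Coefficients: c_0 = 3, c_1 = 1, c_2 = 2, c_3 = 4, c_4 = 1. Radius r = 1.
Part (a). Triangle bound: M_tri(r) = Σ_k |c_k| r^k
  = |3|·1^0 + |1|·1^1 + |2|·1^2 + |4|·1^3 + |1|·1^4
  = 3 + 1 + 2 + 4 + 1 = 11.
This bounds M(r) := max_{|z|=r} |p(z)| from above; equality holds iff all terms c_k z^k can be made to align in phase at a single z on |z|=r.
Part (b). At z = 1 (real, on the circle |z| = r):
  p(1) = (3)·1^0 + (1)·1^1 + (2)·1^2 + (4)·1^3 + (1)·1^4 = 11.
  |p(1)| = 11.
Since all nonzero coefficients share the same sign, |p(1)| = 11 = M_tri(1); the triangle bound is attained at z = 1, so in fact M(r) = 11.

M_tri(1) = 11; |p(1)| = 11; equality at z=1: yes.


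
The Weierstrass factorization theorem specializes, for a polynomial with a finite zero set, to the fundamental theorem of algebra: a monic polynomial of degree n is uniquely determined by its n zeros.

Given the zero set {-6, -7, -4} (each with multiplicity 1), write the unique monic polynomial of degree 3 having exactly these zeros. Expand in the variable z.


The polynomial is p(z) = ∏_{α ∈ S} (z − α), where S = {-6, -7, -4}.
Expanding the product yields: p(z) = z^3 + 17·z^2 + 94·z + 168.
The resulting polynomial has degree 3 and real coefficients as required.

p(z) = z^3 + 17·z^2 + 94·z + 168.


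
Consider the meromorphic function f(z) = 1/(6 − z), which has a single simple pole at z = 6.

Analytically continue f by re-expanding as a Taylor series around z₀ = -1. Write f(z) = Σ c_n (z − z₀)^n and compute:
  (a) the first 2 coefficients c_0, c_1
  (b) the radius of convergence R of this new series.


Let w = z − z₀, so z = z₀ + w.
Then 6 − z = 6 − (z₀ + w) = (6 − z₀) − w = 7 − w.
f(z) = 1/(7 − w) = (1/(7)) · 1/(1 − w/(7)) = Σ_{n≥0} w^n / (7)^(n+1).
So c_n = 1/(7)^(n+1):
  c_0 = 1/(7)^1 = 1/7.
  c_1 = 1/(7)^2 = 1/49.
The series is valid for |w/d| < 1, i.e. |z − z₀| < |d|.
Radius of convergence: R = |6 − z₀| = |7| = 7 (distance from z₀ to the singularity z = 6).

c_0 = 1/7, c_1 = 1/49; R = 7.


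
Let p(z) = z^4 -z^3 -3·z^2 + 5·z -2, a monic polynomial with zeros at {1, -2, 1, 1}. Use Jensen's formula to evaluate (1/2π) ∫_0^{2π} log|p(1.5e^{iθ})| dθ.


Zeros: -2, 1, 1, 1; r = 1.5.
Inside |z| < r: 1, 1, 1. Outside (|z| ≥ r): -2.
p(0) = -2, so log|p(0)| = log(2) = 0.6931.
Apply Jensen: I(r) = log|p(0)| + Σ_k log(r/|z_k|), summed over zeros inside |z| < r.
  log(r/|z_k|) for z_k = 1: log(1.5/1) = 0.4055
  log(r/|z_k|) for z_k = 1: log(1.5/1) = 0.4055
  log(r/|z_k|) for z_k = 1: log(1.5/1) = 0.4055
  Outside zeros (-2) contribute nothing to the Jensen sum.
Sum over inside zeros: 1.2164.
I(r) = log|p(0)| + (inside sum) = 0.6931 + 1.2164 = 1.9095.
Note: since some zeros are outside |z| ≤ r, the simplified n·log(r) form does NOT apply — only the inside zeros contribute.

I(r) ≈ 1.9095.
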